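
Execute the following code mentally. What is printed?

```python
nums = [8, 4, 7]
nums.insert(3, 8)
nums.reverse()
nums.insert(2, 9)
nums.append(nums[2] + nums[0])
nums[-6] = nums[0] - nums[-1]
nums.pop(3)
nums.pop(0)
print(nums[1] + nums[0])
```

insert 8 at 3 → [8, 4, 7, 8]
reverse → [8, 7, 4, 8]
insert 9 at 2 → [8, 7, 9, 4, 8]
append nums[2]+nums[0] = 9+8 = 17 → [8, 7, 9, 4, 8, 17]
nums[-6] = nums[0]-nums[-1] = 8-17 = -9 → [-9, 7, 9, 4, 8, 17]
pop(3) removes 4 → [-9, 7, 9, 8, 17]
pop(0) removes -9 → [7, 9, 8, 17]
nums[1]+nums[0] = 9+7 = 16

16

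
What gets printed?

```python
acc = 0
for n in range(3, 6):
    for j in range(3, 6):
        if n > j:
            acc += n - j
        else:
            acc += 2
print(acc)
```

n=3,j=3: not 3>3, acc = 0+2 = 2
n=3,j=4: not 3>4, acc = 2+2 = 4
n=3,j=5: not 3>5, acc = 4+2 = 6
n=4,j=3: 4>3, acc = 6+1 = 7
n=4,j=4: not 4>4, acc = 7+2 = 9
n=4,j=5: not 4>5, acc = 9+2 = 11
n=5,j=3: 5>3, acc = 11+2 = 13
n=5,j=4: 5>4, acc = 13+1 = 14
n=5,j=5: not 5>5, acc = 14+2 = 16

16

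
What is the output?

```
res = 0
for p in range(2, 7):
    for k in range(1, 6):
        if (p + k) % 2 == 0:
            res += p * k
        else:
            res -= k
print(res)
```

p=2,k=1: odd sum, res = 0-1 = -1
p=2,k=2: even sum, res = (-1)+4 = 3
p=2,k=3: odd sum, res = 3-3 = 0
p=2,k=4: even sum, res = 0+8 = 8
p=2,k=5: odd sum, res = 8-5 = 3
p=3,k=1: even sum, res = 3+3 = 6
p=3,k=2: odd sum, res = 6-2 = 4
p=3,k=3: even sum, res = 4+9 = 13
p=3,k=4: odd sum, res = 13-4 = 9
p=3,k=5: even sum, res = 9+15 = 24
p=4,k=1: odd sum, res = 24-1 = 23
p=4,k=2: even sum, res = 23+8 = 31
p=4,k=3: odd sum, res = 31-3 = 28
p=4,k=4: even sum, res = 28+16 = 44
p=4,k=5: odd sum, res = 44-5 = 39
p=5,k=1: even sum, res = 39+5 = 44
p=5,k=2: odd sum, res = 44-2 = 42
p=5,k=3: even sum, res = 42+15 = 57
p=5,k=4: odd sum, res = 57-4 = 53
p=5,k=5: even sum, res = 53+25 = 78
p=6,k=1: odd sum, res = 78-1 = 77
p=6,k=2: even sum, res = 77+12 = 89
p=6,k=3: odd sum, res = 89-3 = 86
p=6,k=4: even sum, res = 86+24 = 110
p=6,k=5: odd sum, res = 110-5 = 105

105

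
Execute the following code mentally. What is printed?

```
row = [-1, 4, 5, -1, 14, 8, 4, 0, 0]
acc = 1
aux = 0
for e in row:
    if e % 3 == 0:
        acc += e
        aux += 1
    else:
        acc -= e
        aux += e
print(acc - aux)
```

e=-1: not %3==0, acc = 1-(-1) = 2; aux=-1
e=4: not %3==0, acc = 2-4 = -2; aux=3
e=5: not %3==0, acc = (-2)-5 = -7; aux=8
e=-1: not %3==0, acc = (-7)-(-1) = -6; aux=7
e=14: not %3==0, acc = (-6)-14 = -20; aux=21
e=8: not %3==0, acc = (-20)-8 = -28; aux=29
e=4: not %3==0, acc = (-28)-4 = -32; aux=33
e=0: %3==0, acc = (-32)+0 = -32; aux=34
e=0: %3==0, acc = (-32)+0 = -32; aux=35
acc-aux = (-32)-35 = -67

-67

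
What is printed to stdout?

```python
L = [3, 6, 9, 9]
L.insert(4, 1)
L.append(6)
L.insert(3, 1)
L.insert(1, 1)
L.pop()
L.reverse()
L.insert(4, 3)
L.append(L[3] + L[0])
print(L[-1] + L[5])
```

16

insert 1 at 4 → [3, 6, 9, 9, 1]
append 6 → [3, 6, 9, 9, 1, 6]
insert 1 at 3 → [3, 6, 9, 1, 9, 1, 6]
insert 1 at 1 → [3, 1, 6, 9, 1, 9, 1, 6]
pop() removes 6 → [3, 1, 6, 9, 1, 9, 1]
reverse → [1, 9, 1, 9, 6, 1, 3]
insert 3 at 4 → [1, 9, 1, 9, 3, 6, 1, 3]
append L[3]+L[0] = 9+1 = 10 → [1, 9, 1, 9, 3, 6, 1, 3, 10]
L[-1]+L[5] = 10+6 = 16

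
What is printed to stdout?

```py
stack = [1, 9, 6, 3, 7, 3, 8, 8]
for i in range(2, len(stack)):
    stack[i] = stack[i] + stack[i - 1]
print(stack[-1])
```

44

i=2: stack[2] = 6+9 = 15 → [1, 9, 15, 3, 7, 3, 8, 8]
i=3: stack[3] = 3+15 = 18 → [1, 9, 15, 18, 7, 3, 8, 8]
i=4: stack[4] = 7+18 = 25 → [1, 9, 15, 18, 25, 3, 8, 8]
i=5: stack[5] = 3+25 = 28 → [1, 9, 15, 18, 25, 28, 8, 8]
i=6: stack[6] = 8+28 = 36 → [1, 9, 15, 18, 25, 28, 36, 8]
i=7: stack[7] = 8+36 = 44 → [1, 9, 15, 18, 25, 28, 36, 44]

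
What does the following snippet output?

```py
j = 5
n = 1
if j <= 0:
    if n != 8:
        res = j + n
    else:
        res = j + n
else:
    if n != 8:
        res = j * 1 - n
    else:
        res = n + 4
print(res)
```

j=5, n=1
j <= 0 is False; n != 8 is True
→ res = j * 1 - n = 4

4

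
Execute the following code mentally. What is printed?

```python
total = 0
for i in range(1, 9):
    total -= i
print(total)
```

-36

i=1: total = 0-1 = -1
i=2: total = (-1)-2 = -3
i=3: total = (-3)-3 = -6
i=4: total = (-6)-4 = -10
i=5: total = (-10)-5 = -15
i=6: total = (-15)-6 = -21
i=7: total = (-21)-7 = -28
i=8: total = (-28)-8 = -36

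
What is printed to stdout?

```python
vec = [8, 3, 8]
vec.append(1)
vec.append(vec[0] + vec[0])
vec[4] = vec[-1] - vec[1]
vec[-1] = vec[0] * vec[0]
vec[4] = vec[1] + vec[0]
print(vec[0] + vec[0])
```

append 1 → [8, 3, 8, 1]
append vec[0]+vec[0] = 8+8 = 16 → [8, 3, 8, 1, 16]
vec[4] = vec[-1]-vec[1] = 16-3 = 13 → [8, 3, 8, 1, 13]
vec[-1] = vec[0]*vec[0] = 8*8 = 64 → [8, 3, 8, 1, 64]
vec[4] = vec[1]+vec[0] = 3+8 = 11 → [8, 3, 8, 1, 11]
vec[0]+vec[0] = 8+8 = 16

16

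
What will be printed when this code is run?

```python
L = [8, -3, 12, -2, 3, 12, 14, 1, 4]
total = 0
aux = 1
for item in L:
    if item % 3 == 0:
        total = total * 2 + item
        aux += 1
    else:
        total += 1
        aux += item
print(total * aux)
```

1950

item=8: not %3==0, total = 0+1 = 1; aux=9
item=-3: %3==0, total = 1*2+(-3) = -1; aux=10
item=12: %3==0, total = (-1)*2+12 = 10; aux=11
item=-2: not %3==0, total = 10+1 = 11; aux=9
item=3: %3==0, total = 11*2+3 = 25; aux=10
item=12: %3==0, total = 25*2+12 = 62; aux=11
item=14: not %3==0, total = 62+1 = 63; aux=25
item=1: not %3==0, total = 63+1 = 64; aux=26
item=4: not %3==0, total = 64+1 = 65; aux=30
total*aux = 65*30 = 1950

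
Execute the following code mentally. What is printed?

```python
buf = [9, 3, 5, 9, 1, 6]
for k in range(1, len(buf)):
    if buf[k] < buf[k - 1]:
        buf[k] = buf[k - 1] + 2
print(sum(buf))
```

k=1: 3<9, buf[1] = 9+2 = 11 → [9, 11, 5, 9, 1, 6]
k=2: 5<11, buf[2] = 11+2 = 13 → [9, 11, 13, 9, 1, 6]
k=3: 9<13, buf[3] = 13+2 = 15 → [9, 11, 13, 15, 1, 6]
k=4: 1<15, buf[4] = 15+2 = 17 → [9, 11, 13, 15, 17, 6]
k=5: 6<17, buf[5] = 17+2 = 19 → [9, 11, 13, 15, 17, 19]
sum = 84

84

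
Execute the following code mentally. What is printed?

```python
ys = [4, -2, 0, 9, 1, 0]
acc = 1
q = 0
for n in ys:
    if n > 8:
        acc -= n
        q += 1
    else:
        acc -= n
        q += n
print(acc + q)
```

n=4: not >8, acc = 1-4 = -3; q=4
n=-2: not >8, acc = (-3)-(-2) = -1; q=2
n=0: not >8, acc = (-1)-0 = -1; q=2
n=9: >8, acc = (-1)-9 = -10; q=3
n=1: not >8, acc = (-10)-1 = -11; q=4
n=0: not >8, acc = (-11)-0 = -11; q=4
acc+q = (-11)+4 = -7

-7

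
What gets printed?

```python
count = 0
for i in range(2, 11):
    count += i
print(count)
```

54

i=2: count = 0+2 = 2
i=3: count = 2+3 = 5
i=4: count = 5+4 = 9
i=5: count = 9+5 = 14
i=6: count = 14+6 = 20
i=7: count = 20+7 = 27
i=8: count = 27+8 = 35
i=9: count = 35+9 = 44
i=10: count = 44+10 = 54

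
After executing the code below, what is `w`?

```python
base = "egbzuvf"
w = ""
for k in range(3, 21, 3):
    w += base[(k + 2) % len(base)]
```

k=3: add base[5]='v' → 'v'
k=6: add base[1]='g' → 'vg'
k=9: add base[4]='u' → 'vgu'
k=12: add base[0]='e' → 'vgue'
k=15: add base[3]='z' → 'vguez'
k=18: add base[6]='f' → 'vguezf'

'vguezf'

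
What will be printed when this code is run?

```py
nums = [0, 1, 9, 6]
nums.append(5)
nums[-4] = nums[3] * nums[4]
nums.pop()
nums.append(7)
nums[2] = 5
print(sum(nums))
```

append 5 → [0, 1, 9, 6, 5]
nums[-4] = nums[3]*nums[4] = 6*5 = 30 → [0, 30, 9, 6, 5]
pop() removes 5 → [0, 30, 9, 6]
append 7 → [0, 30, 9, 6, 7]
nums[2] = 5 → [0, 30, 5, 6, 7]
sum = 48

48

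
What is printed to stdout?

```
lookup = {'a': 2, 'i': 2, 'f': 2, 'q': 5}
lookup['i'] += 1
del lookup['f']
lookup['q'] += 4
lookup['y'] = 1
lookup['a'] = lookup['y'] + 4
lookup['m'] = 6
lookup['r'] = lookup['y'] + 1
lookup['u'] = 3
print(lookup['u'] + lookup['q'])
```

12

lookup['i'] = 2+1 = 3 → {'a': 2, 'i': 3, 'f': 2, 'q': 5}
del 'f' → {'a': 2, 'i': 3, 'q': 5}
lookup['q'] = 5+4 = 9 → {'a': 2, 'i': 3, 'q': 9}
lookup['y'] = 1 → {'a': 2, 'i': 3, 'q': 9, 'y': 1}
lookup['a'] = lookup['y']+4 = 5 → {'a': 5, 'i': 3, 'q': 9, 'y': 1}
lookup['m'] = 6 → {'a': 5, 'i': 3, 'q': 9, 'y': 1, 'm': 6}
lookup['r'] = lookup['y']+1 = 2 → {'a': 5, 'i': 3, 'q': 9, 'y': 1, 'm': 6, 'r': 2}
lookup['u'] = 3 → {'a': 5, 'i': 3, 'q': 9, 'y': 1, 'm': 6, 'r': 2, 'u': 3}
lookup['u']+lookup['q'] = 3+9 = 12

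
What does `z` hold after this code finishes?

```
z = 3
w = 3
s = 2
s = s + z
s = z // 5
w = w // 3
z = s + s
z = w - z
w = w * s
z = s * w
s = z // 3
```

s = 2+3 = 5
s = 3//5 = 0
w = 3//3 = 1
z = 0+0 = 0
z = 1-0 = 1
w = 1*0 = 0
z = 0*0 = 0
s = 0//3 = 0

0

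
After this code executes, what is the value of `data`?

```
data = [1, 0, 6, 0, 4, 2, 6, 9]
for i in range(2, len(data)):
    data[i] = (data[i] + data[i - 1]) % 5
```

[1, 0, 1, 1, 0, 2, 3, 2]

i=2: data[2] = (6+0)%5 = 1 → [1, 0, 1, 0, 4, 2, 6, 9]
i=3: data[3] = (0+1)%5 = 1 → [1, 0, 1, 1, 4, 2, 6, 9]
i=4: data[4] = (4+1)%5 = 0 → [1, 0, 1, 1, 0, 2, 6, 9]
i=5: data[5] = (2+0)%5 = 2 → [1, 0, 1, 1, 0, 2, 6, 9]
i=6: data[6] = (6+2)%5 = 3 → [1, 0, 1, 1, 0, 2, 3, 9]
i=7: data[7] = (9+3)%5 = 2 → [1, 0, 1, 1, 0, 2, 3, 2]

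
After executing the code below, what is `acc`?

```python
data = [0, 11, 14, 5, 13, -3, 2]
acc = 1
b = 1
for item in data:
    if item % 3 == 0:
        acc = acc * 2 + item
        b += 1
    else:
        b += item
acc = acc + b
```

item=0: %3==0, acc = 1*2+0 = 2; b=2
item=11: not %3==0; b=13
item=14: not %3==0; b=27
item=5: not %3==0; b=32
item=13: not %3==0; b=45
item=-3: %3==0, acc = 2*2+(-3) = 1; b=46
item=2: not %3==0; b=48
acc+b = 1+48 = 49

49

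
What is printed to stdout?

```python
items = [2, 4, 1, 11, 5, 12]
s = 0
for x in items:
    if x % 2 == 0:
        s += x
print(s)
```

x=2: even, s = 0+2 = 2
x=4: even, s = 2+4 = 6
x=1: not even
x=11: not even
x=5: not even
x=12: even, s = 6+12 = 18

18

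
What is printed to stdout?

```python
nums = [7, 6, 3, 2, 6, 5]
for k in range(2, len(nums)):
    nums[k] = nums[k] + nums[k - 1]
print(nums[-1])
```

k=2: nums[2] = 3+6 = 9 → [7, 6, 9, 2, 6, 5]
k=3: nums[3] = 2+9 = 11 → [7, 6, 9, 11, 6, 5]
k=4: nums[4] = 6+11 = 17 → [7, 6, 9, 11, 17, 5]
k=5: nums[5] = 5+17 = 22 → [7, 6, 9, 11, 17, 22]

22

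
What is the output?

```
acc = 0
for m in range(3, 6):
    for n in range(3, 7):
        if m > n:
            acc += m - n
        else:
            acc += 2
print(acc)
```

22

m=3,n=3: not 3>3, acc = 0+2 = 2
m=3,n=4: not 3>4, acc = 2+2 = 4
m=3,n=5: not 3>5, acc = 4+2 = 6
m=3,n=6: not 3>6, acc = 6+2 = 8
m=4,n=3: 4>3, acc = 8+1 = 9
m=4,n=4: not 4>4, acc = 9+2 = 11
m=4,n=5: not 4>5, acc = 11+2 = 13
m=4,n=6: not 4>6, acc = 13+2 = 15
m=5,n=3: 5>3, acc = 15+2 = 17
m=5,n=4: 5>4, acc = 17+1 = 18
m=5,n=5: not 5>5, acc = 18+2 = 20
m=5,n=6: not 5>6, acc = 20+2 = 22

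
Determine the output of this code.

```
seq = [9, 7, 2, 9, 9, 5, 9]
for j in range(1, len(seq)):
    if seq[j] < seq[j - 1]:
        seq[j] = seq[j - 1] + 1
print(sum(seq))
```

j=1: 7<9, seq[1] = 9+1 = 10 → [9, 10, 2, 9, 9, 5, 9]
j=2: 2<10, seq[2] = 10+1 = 11 → [9, 10, 11, 9, 9, 5, 9]
j=3: 9<11, seq[3] = 11+1 = 12 → [9, 10, 11, 12, 9, 5, 9]
j=4: 9<12, seq[4] = 12+1 = 13 → [9, 10, 11, 12, 13, 5, 9]
j=5: 5<13, seq[5] = 13+1 = 14 → [9, 10, 11, 12, 13, 14, 9]
j=6: 9<14, seq[6] = 14+1 = 15 → [9, 10, 11, 12, 13, 14, 15]
sum = 84

84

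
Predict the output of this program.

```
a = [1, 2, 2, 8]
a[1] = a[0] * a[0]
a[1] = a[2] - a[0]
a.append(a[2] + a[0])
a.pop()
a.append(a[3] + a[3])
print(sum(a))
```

a[1] = a[0]*a[0] = 1*1 = 1 → [1, 1, 2, 8]
a[1] = a[2]-a[0] = 2-1 = 1 → [1, 1, 2, 8]
append a[2]+a[0] = 2+1 = 3 → [1, 1, 2, 8, 3]
pop() removes 3 → [1, 1, 2, 8]
append a[3]+a[3] = 8+8 = 16 → [1, 1, 2, 8, 16]
sum = 28

28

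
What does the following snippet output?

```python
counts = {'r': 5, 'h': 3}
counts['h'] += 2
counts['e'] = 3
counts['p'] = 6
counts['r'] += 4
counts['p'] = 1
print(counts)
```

{'r': 9, 'h': 5, 'e': 3, 'p': 1}

counts['h'] = 3+2 = 5 → {'r': 5, 'h': 5}
counts['e'] = 3 → {'r': 5, 'h': 5, 'e': 3}
counts['p'] = 6 → {'r': 5, 'h': 5, 'e': 3, 'p': 6}
counts['r'] = 5+4 = 9 → {'r': 9, 'h': 5, 'e': 3, 'p': 6}
counts['p'] = 1 → {'r': 9, 'h': 5, 'e': 3, 'p': 1}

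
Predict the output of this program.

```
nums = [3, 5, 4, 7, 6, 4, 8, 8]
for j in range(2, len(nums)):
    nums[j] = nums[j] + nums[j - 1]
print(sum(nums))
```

j=2: nums[2] = 4+5 = 9 → [3, 5, 9, 7, 6, 4, 8, 8]
j=3: nums[3] = 7+9 = 16 → [3, 5, 9, 16, 6, 4, 8, 8]
j=4: nums[4] = 6+16 = 22 → [3, 5, 9, 16, 22, 4, 8, 8]
j=5: nums[5] = 4+22 = 26 → [3, 5, 9, 16, 22, 26, 8, 8]
j=6: nums[6] = 8+26 = 34 → [3, 5, 9, 16, 22, 26, 34, 8]
j=7: nums[7] = 8+34 = 42 → [3, 5, 9, 16, 22, 26, 34, 42]
sum = 157

157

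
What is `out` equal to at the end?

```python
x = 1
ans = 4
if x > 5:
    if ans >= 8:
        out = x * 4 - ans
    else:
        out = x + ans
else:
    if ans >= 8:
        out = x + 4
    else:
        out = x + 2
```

x=1, ans=4
x > 5 is False; ans >= 8 is False
→ out = x + 2 = 3

3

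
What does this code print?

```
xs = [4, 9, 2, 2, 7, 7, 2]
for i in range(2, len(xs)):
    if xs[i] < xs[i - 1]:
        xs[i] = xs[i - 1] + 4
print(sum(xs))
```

118

i=2: 2<9, xs[2] = 9+4 = 13 → [4, 9, 13, 2, 7, 7, 2]
i=3: 2<13, xs[3] = 13+4 = 17 → [4, 9, 13, 17, 7, 7, 2]
i=4: 7<17, xs[4] = 17+4 = 21 → [4, 9, 13, 17, 21, 7, 2]
i=5: 7<21, xs[5] = 21+4 = 25 → [4, 9, 13, 17, 21, 25, 2]
i=6: 2<25, xs[6] = 25+4 = 29 → [4, 9, 13, 17, 21, 25, 29]
sum = 118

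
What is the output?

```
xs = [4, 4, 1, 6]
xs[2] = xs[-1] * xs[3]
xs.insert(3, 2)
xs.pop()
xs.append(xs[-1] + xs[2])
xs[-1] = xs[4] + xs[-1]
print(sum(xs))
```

122

xs[2] = xs[-1]*xs[3] = 6*6 = 36 → [4, 4, 36, 6]
insert 2 at 3 → [4, 4, 36, 2, 6]
pop() removes 6 → [4, 4, 36, 2]
append xs[-1]+xs[2] = 2+36 = 38 → [4, 4, 36, 2, 38]
xs[-1] = xs[4]+xs[-1] = 38+38 = 76 → [4, 4, 36, 2, 76]
sum = 122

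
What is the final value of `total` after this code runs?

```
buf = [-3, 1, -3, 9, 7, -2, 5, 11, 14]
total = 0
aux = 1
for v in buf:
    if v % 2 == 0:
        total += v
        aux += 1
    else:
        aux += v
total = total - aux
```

-18

v=-3: not even; aux=-2
v=1: not even; aux=-1
v=-3: not even; aux=-4
v=9: not even; aux=5
v=7: not even; aux=12
v=-2: even, total = 0+(-2) = -2; aux=13
v=5: not even; aux=18
v=11: not even; aux=29
v=14: even, total = (-2)+14 = 12; aux=30
total-aux = 12-30 = -18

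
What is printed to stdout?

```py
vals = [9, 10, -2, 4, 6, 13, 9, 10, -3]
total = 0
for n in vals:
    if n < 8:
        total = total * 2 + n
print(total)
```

n=9: not <8
n=10: not <8
n=-2: <8, total = 0*2+(-2) = -2
n=4: <8, total = (-2)*2+4 = 0
n=6: <8, total = 0*2+6 = 6
n=13: not <8
n=9: not <8
n=10: not <8
n=-3: <8, total = 6*2+(-3) = 9

9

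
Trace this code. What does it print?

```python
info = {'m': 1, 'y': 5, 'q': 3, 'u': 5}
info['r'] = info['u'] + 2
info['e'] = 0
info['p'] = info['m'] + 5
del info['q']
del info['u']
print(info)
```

{'m': 1, 'y': 5, 'r': 7, 'e': 0, 'p': 6}

info['r'] = info['u']+2 = 7 → {'m': 1, 'y': 5, 'q': 3, 'u': 5, 'r': 7}
info['e'] = 0 → {'m': 1, 'y': 5, 'q': 3, 'u': 5, 'r': 7, 'e': 0}
info['p'] = info['m']+5 = 6 → {'m': 1, 'y': 5, 'q': 3, 'u': 5, 'r': 7, 'e': 0, 'p': 6}
del 'q' → {'m': 1, 'y': 5, 'u': 5, 'r': 7, 'e': 0, 'p': 6}
del 'u' → {'m': 1, 'y': 5, 'r': 7, 'e': 0, 'p': 6}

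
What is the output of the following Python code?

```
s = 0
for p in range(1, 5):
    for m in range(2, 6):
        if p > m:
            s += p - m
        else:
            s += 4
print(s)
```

56

p=1,m=2: not 1>2, s = 0+4 = 4
p=1,m=3: not 1>3, s = 4+4 = 8
p=1,m=4: not 1>4, s = 8+4 = 12
p=1,m=5: not 1>5, s = 12+4 = 16
p=2,m=2: not 2>2, s = 16+4 = 20
p=2,m=3: not 2>3, s = 20+4 = 24
p=2,m=4: not 2>4, s = 24+4 = 28
p=2,m=5: not 2>5, s = 28+4 = 32
p=3,m=2: 3>2, s = 32+1 = 33
p=3,m=3: not 3>3, s = 33+4 = 37
p=3,m=4: not 3>4, s = 37+4 = 41
p=3,m=5: not 3>5, s = 41+4 = 45
p=4,m=2: 4>2, s = 45+2 = 47
p=4,m=3: 4>3, s = 47+1 = 48
p=4,m=4: not 4>4, s = 48+4 = 52
p=4,m=5: not 4>5, s = 52+4 = 56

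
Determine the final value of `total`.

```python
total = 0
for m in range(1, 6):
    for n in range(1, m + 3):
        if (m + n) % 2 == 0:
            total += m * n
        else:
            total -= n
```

138

m=1,n=1: even sum, total = 0+1 = 1
m=1,n=2: odd sum, total = 1-2 = -1
m=1,n=3: even sum, total = (-1)+3 = 2
m=2,n=1: odd sum, total = 2-1 = 1
m=2,n=2: even sum, total = 1+4 = 5
m=2,n=3: odd sum, total = 5-3 = 2
m=2,n=4: even sum, total = 2+8 = 10
m=3,n=1: even sum, total = 10+3 = 13
m=3,n=2: odd sum, total = 13-2 = 11
m=3,n=3: even sum, total = 11+9 = 20
m=3,n=4: odd sum, total = 20-4 = 16
m=3,n=5: even sum, total = 16+15 = 31
m=4,n=1: odd sum, total = 31-1 = 30
m=4,n=2: even sum, total = 30+8 = 38
m=4,n=3: odd sum, total = 38-3 = 35
m=4,n=4: even sum, total = 35+16 = 51
m=4,n=5: odd sum, total = 51-5 = 46
m=4,n=6: even sum, total = 46+24 = 70
m=5,n=1: even sum, total = 70+5 = 75
m=5,n=2: odd sum, total = 75-2 = 73
m=5,n=3: even sum, total = 73+15 = 88
m=5,n=4: odd sum, total = 88-4 = 84
m=5,n=5: even sum, total = 84+25 = 109
m=5,n=6: odd sum, total = 109-6 = 103
m=5,n=7: even sum, total = 103+35 = 138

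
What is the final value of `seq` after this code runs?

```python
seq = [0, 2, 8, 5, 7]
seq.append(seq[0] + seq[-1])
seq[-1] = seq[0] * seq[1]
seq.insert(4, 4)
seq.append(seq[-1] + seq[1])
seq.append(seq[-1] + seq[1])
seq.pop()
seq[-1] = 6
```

[0, 2, 8, 5, 4, 7, 0, 6]

append seq[0]+seq[-1] = 0+7 = 7 → [0, 2, 8, 5, 7, 7]
seq[-1] = seq[0]*seq[1] = 0*2 = 0 → [0, 2, 8, 5, 7, 0]
insert 4 at 4 → [0, 2, 8, 5, 4, 7, 0]
append seq[-1]+seq[1] = 0+2 = 2 → [0, 2, 8, 5, 4, 7, 0, 2]
append seq[-1]+seq[1] = 2+2 = 4 → [0, 2, 8, 5, 4, 7, 0, 2, 4]
pop() removes 4 → [0, 2, 8, 5, 4, 7, 0, 2]
seq[-1] = 6 → [0, 2, 8, 5, 4, 7, 0, 6]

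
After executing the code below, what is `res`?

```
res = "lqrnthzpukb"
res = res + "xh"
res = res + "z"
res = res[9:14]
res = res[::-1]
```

'zhxbk'

+ 'xh' → 'lqrnthzpukbxh'
+ 'z' → 'lqrnthzpukbxhz'
slice [9:14] → 'kbxhz'
reverse → 'zhxbk'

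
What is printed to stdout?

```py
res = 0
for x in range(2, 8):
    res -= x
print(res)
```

x=2: res = 0-2 = -2
x=3: res = (-2)-3 = -5
x=4: res = (-5)-4 = -9
x=5: res = (-9)-5 = -14
x=6: res = (-14)-6 = -20
x=7: res = (-20)-7 = -27

-27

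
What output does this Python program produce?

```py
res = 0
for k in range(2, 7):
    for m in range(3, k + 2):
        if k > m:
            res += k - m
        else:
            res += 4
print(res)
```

46

k=2,m=3: not 2>3, res = 0+4 = 4
k=3,m=3: not 3>3, res = 4+4 = 8
k=3,m=4: not 3>4, res = 8+4 = 12
k=4,m=3: 4>3, res = 12+1 = 13
k=4,m=4: not 4>4, res = 13+4 = 17
k=4,m=5: not 4>5, res = 17+4 = 21
k=5,m=3: 5>3, res = 21+2 = 23
k=5,m=4: 5>4, res = 23+1 = 24
k=5,m=5: not 5>5, res = 24+4 = 28
k=5,m=6: not 5>6, res = 28+4 = 32
k=6,m=3: 6>3, res = 32+3 = 35
k=6,m=4: 6>4, res = 35+2 = 37
k=6,m=5: 6>5, res = 37+1 = 38
k=6,m=6: not 6>6, res = 38+4 = 42
k=6,m=7: not 6>7, res = 42+4 = 46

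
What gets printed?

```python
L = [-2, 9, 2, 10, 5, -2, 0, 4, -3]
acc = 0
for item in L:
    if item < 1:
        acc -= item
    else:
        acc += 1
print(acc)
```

item=-2: <1, acc = 0-(-2) = 2
item=9: not <1, acc = 2+1 = 3
item=2: not <1, acc = 3+1 = 4
item=10: not <1, acc = 4+1 = 5
item=5: not <1, acc = 5+1 = 6
item=-2: <1, acc = 6-(-2) = 8
item=0: <1, acc = 8-0 = 8
item=4: not <1, acc = 8+1 = 9
item=-3: <1, acc = 9-(-3) = 12

12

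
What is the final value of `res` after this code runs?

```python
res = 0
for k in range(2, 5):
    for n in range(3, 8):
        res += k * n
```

225

k=2,n=3: res = 0+6 = 6
k=2,n=4: res = 6+8 = 14
k=2,n=5: res = 14+10 = 24
k=2,n=6: res = 24+12 = 36
k=2,n=7: res = 36+14 = 50
k=3,n=3: res = 50+9 = 59
k=3,n=4: res = 59+12 = 71
k=3,n=5: res = 71+15 = 86
k=3,n=6: res = 86+18 = 104
k=3,n=7: res = 104+21 = 125
k=4,n=3: res = 125+12 = 137
k=4,n=4: res = 137+16 = 153
k=4,n=5: res = 153+20 = 173
k=4,n=6: res = 173+24 = 197
k=4,n=7: res = 197+28 = 225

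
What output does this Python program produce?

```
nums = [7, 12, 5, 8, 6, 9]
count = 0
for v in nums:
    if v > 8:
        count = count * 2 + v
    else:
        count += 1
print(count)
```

v=7: not >8, count = 0+1 = 1
v=12: >8, count = 1*2+12 = 14
v=5: not >8, count = 14+1 = 15
v=8: not >8, count = 15+1 = 16
v=6: not >8, count = 16+1 = 17
v=9: >8, count = 17*2+9 = 43

43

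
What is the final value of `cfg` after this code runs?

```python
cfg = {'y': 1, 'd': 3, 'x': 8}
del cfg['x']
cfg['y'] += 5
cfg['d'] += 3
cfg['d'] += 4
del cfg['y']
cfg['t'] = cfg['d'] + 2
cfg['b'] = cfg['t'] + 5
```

{'d': 10, 't': 12, 'b': 17}

del 'x' → {'y': 1, 'd': 3}
cfg['y'] = 1+5 = 6 → {'y': 6, 'd': 3}
cfg['d'] = 3+3 = 6 → {'y': 6, 'd': 6}
cfg['d'] = 6+4 = 10 → {'y': 6, 'd': 10}
del 'y' → {'d': 10}
cfg['t'] = cfg['d']+2 = 12 → {'d': 10, 't': 12}
cfg['b'] = cfg['t']+5 = 17 → {'d': 10, 't': 12, 'b': 17}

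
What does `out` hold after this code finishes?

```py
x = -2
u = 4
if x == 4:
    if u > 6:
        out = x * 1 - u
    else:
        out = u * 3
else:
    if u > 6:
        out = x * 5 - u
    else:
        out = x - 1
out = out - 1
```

-4

x=-2, u=4
x == 4 is False; u > 6 is False
→ out = x - 1 = -3
out = (-3)-1 = -4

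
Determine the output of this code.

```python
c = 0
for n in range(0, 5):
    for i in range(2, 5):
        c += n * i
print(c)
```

n=0,i=2: c = 0+0 = 0
n=0,i=3: c = 0+0 = 0
n=0,i=4: c = 0+0 = 0
n=1,i=2: c = 0+2 = 2
n=1,i=3: c = 2+3 = 5
n=1,i=4: c = 5+4 = 9
n=2,i=2: c = 9+4 = 13
n=2,i=3: c = 13+6 = 19
n=2,i=4: c = 19+8 = 27
n=3,i=2: c = 27+6 = 33
n=3,i=3: c = 33+9 = 42
n=3,i=4: c = 42+12 = 54
n=4,i=2: c = 54+8 = 62
n=4,i=3: c = 62+12 = 74
n=4,i=4: c = 74+16 = 90

90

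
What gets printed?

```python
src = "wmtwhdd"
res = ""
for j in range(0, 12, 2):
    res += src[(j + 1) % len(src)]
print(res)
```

j=0: add src[1]='m' → 'm'
j=2: add src[3]='w' → 'mw'
j=4: add src[5]='d' → 'mwd'
j=6: add src[0]='w' → 'mwdw'
j=8: add src[2]='t' → 'mwdwt'
j=10: add src[4]='h' → 'mwdwth'

mwdwth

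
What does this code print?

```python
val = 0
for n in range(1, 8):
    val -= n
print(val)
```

n=1: val = 0-1 = -1
n=2: val = (-1)-2 = -3
n=3: val = (-3)-3 = -6
n=4: val = (-6)-4 = -10
n=5: val = (-10)-5 = -15
n=6: val = (-15)-6 = -21
n=7: val = (-21)-7 = -28

-28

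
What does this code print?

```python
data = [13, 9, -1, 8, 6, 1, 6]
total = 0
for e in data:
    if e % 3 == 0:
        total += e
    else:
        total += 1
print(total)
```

e=13: not %3==0, total = 0+1 = 1
e=9: %3==0, total = 1+9 = 10
e=-1: not %3==0, total = 10+1 = 11
e=8: not %3==0, total = 11+1 = 12
e=6: %3==0, total = 12+6 = 18
e=1: not %3==0, total = 18+1 = 19
e=6: %3==0, total = 19+6 = 25

25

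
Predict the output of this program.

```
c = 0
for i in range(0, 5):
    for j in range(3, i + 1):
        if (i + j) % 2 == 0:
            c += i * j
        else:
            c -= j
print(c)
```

22

i=3,j=3: even sum, c = 0+9 = 9
i=4,j=3: odd sum, c = 9-3 = 6
i=4,j=4: even sum, c = 6+16 = 22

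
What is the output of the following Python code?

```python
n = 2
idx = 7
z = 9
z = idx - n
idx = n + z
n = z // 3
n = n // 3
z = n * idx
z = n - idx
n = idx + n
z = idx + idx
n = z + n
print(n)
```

21

z = 7-2 = 5
idx = 2+5 = 7
n = 5//3 = 1
n = 1//3 = 0
z = 0*7 = 0
z = 0-7 = -7
n = 7+0 = 7
z = 7+7 = 14
n = 14+7 = 21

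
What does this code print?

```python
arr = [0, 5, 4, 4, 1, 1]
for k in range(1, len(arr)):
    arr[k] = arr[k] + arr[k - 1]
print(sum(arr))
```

k=1: arr[1] = 5+0 = 5 → [0, 5, 4, 4, 1, 1]
k=2: arr[2] = 4+5 = 9 → [0, 5, 9, 4, 1, 1]
k=3: arr[3] = 4+9 = 13 → [0, 5, 9, 13, 1, 1]
k=4: arr[4] = 1+13 = 14 → [0, 5, 9, 13, 14, 1]
k=5: arr[5] = 1+14 = 15 → [0, 5, 9, 13, 14, 15]
sum = 56

56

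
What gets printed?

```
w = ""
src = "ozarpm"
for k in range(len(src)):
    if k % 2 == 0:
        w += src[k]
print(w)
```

oap

k=0: add 'o' → 'o'
k=1: skip
k=2: add 'a' → 'oa'
k=3: skip
k=4: add 'p' → 'oap'
k=5: skip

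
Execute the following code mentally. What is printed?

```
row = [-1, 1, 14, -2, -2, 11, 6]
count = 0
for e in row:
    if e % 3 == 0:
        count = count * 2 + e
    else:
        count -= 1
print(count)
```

e=-1: not %3==0, count = 0-1 = -1
e=1: not %3==0, count = (-1)-1 = -2
e=14: not %3==0, count = (-2)-1 = -3
e=-2: not %3==0, count = (-3)-1 = -4
e=-2: not %3==0, count = (-4)-1 = -5
e=11: not %3==0, count = (-5)-1 = -6
e=6: %3==0, count = (-6)*2+6 = -6

-6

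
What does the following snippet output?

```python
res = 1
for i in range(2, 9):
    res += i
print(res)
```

i=2: res = 1+2 = 3
i=3: res = 3+3 = 6
i=4: res = 6+4 = 10
i=5: res = 10+5 = 15
i=6: res = 15+6 = 21
i=7: res = 21+7 = 28
i=8: res = 28+8 = 36

36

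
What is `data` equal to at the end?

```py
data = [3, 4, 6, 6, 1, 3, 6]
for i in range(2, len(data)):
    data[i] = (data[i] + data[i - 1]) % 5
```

[3, 4, 0, 1, 2, 0, 1]

i=2: data[2] = (6+4)%5 = 0 → [3, 4, 0, 6, 1, 3, 6]
i=3: data[3] = (6+0)%5 = 1 → [3, 4, 0, 1, 1, 3, 6]
i=4: data[4] = (1+1)%5 = 2 → [3, 4, 0, 1, 2, 3, 6]
i=5: data[5] = (3+2)%5 = 0 → [3, 4, 0, 1, 2, 0, 6]
i=6: data[6] = (6+0)%5 = 1 → [3, 4, 0, 1, 2, 0, 1]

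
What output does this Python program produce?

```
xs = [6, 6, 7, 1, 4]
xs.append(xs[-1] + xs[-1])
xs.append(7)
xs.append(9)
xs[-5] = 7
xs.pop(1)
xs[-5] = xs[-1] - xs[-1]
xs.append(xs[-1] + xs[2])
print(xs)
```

append xs[-1]+xs[-1] = 4+4 = 8 → [6, 6, 7, 1, 4, 8]
append 7 → [6, 6, 7, 1, 4, 8, 7]
append 9 → [6, 6, 7, 1, 4, 8, 7, 9]
xs[-5] = 7 → [6, 6, 7, 7, 4, 8, 7, 9]
pop(1) removes 6 → [6, 7, 7, 4, 8, 7, 9]
xs[-5] = xs[-1]-xs[-1] = 9-9 = 0 → [6, 7, 0, 4, 8, 7, 9]
append xs[-1]+xs[2] = 9+0 = 9 → [6, 7, 0, 4, 8, 7, 9, 9]

[6, 7, 0, 4, 8, 7, 9, 9]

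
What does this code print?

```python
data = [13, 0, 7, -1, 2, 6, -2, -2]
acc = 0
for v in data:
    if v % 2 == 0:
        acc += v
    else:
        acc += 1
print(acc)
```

7

v=13: not even, acc = 0+1 = 1
v=0: even, acc = 1+0 = 1
v=7: not even, acc = 1+1 = 2
v=-1: not even, acc = 2+1 = 3
v=2: even, acc = 3+2 = 5
v=6: even, acc = 5+6 = 11
v=-2: even, acc = 11+(-2) = 9
v=-2: even, acc = 9+(-2) = 7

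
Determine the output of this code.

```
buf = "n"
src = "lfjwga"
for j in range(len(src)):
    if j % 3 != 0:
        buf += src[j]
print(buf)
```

nfjga

j=0: skip
j=1: add 'f' → 'nf'
j=2: add 'j' → 'nfj'
j=3: skip
j=4: add 'g' → 'nfjg'
j=5: add 'a' → 'nfjga'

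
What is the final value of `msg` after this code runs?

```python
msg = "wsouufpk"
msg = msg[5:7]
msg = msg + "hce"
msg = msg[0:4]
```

'fphc'

slice [5:7] → 'fp'
+ 'hce' → 'fphce'
slice [0:4] → 'fphc'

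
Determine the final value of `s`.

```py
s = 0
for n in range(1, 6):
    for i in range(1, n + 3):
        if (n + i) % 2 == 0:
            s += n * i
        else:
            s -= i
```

138

n=1,i=1: even sum, s = 0+1 = 1
n=1,i=2: odd sum, s = 1-2 = -1
n=1,i=3: even sum, s = (-1)+3 = 2
n=2,i=1: odd sum, s = 2-1 = 1
n=2,i=2: even sum, s = 1+4 = 5
n=2,i=3: odd sum, s = 5-3 = 2
n=2,i=4: even sum, s = 2+8 = 10
n=3,i=1: even sum, s = 10+3 = 13
n=3,i=2: odd sum, s = 13-2 = 11
n=3,i=3: even sum, s = 11+9 = 20
n=3,i=4: odd sum, s = 20-4 = 16
n=3,i=5: even sum, s = 16+15 = 31
n=4,i=1: odd sum, s = 31-1 = 30
n=4,i=2: even sum, s = 30+8 = 38
n=4,i=3: odd sum, s = 38-3 = 35
n=4,i=4: even sum, s = 35+16 = 51
n=4,i=5: odd sum, s = 51-5 = 46
n=4,i=6: even sum, s = 46+24 = 70
n=5,i=1: even sum, s = 70+5 = 75
n=5,i=2: odd sum, s = 75-2 = 73
n=5,i=3: even sum, s = 73+15 = 88
n=5,i=4: odd sum, s = 88-4 = 84
n=5,i=5: even sum, s = 84+25 = 109
n=5,i=6: odd sum, s = 109-6 = 103
n=5,i=7: even sum, s = 103+35 = 138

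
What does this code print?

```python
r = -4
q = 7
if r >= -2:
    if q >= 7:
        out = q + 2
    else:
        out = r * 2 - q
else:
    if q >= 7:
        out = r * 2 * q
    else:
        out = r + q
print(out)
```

r=-4, q=7
r >= -2 is False; q >= 7 is True
→ out = r * 2 * q = -56

-56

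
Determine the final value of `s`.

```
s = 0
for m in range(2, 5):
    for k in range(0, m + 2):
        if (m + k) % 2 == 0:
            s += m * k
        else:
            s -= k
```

21

m=2,k=0: even sum, s = 0+0 = 0
m=2,k=1: odd sum, s = 0-1 = -1
m=2,k=2: even sum, s = (-1)+4 = 3
m=2,k=3: odd sum, s = 3-3 = 0
m=3,k=0: odd sum, s = 0-0 = 0
m=3,k=1: even sum, s = 0+3 = 3
m=3,k=2: odd sum, s = 3-2 = 1
m=3,k=3: even sum, s = 1+9 = 10
m=3,k=4: odd sum, s = 10-4 = 6
m=4,k=0: even sum, s = 6+0 = 6
m=4,k=1: odd sum, s = 6-1 = 5
m=4,k=2: even sum, s = 5+8 = 13
m=4,k=3: odd sum, s = 13-3 = 10
m=4,k=4: even sum, s = 10+16 = 26
m=4,k=5: odd sum, s = 26-5 = 21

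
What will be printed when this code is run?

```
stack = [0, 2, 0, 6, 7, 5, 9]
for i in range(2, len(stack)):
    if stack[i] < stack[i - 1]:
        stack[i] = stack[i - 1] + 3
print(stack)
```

[0, 2, 5, 6, 7, 10, 13]

i=2: 0<2, stack[2] = 2+3 = 5 → [0, 2, 5, 6, 7, 5, 9]
i=3: 6>=5, unchanged → [0, 2, 5, 6, 7, 5, 9]
i=4: 7>=6, unchanged → [0, 2, 5, 6, 7, 5, 9]
i=5: 5<7, stack[5] = 7+3 = 10 → [0, 2, 5, 6, 7, 10, 9]
i=6: 9<10, stack[6] = 10+3 = 13 → [0, 2, 5, 6, 7, 10, 13]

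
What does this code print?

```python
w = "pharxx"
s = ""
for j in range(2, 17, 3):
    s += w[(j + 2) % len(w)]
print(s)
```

xhxhx

j=2: add w[4]='x' → 'x'
j=5: add w[1]='h' → 'xh'
j=8: add w[4]='x' → 'xhx'
j=11: add w[1]='h' → 'xhxh'
j=14: add w[4]='x' → 'xhxhx'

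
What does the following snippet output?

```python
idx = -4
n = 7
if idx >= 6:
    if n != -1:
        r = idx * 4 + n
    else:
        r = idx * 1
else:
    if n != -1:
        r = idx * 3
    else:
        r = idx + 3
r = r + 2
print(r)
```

-10

idx=-4, n=7
idx >= 6 is False; n != -1 is True
→ r = idx * 3 = -12
r = (-12)+2 = -10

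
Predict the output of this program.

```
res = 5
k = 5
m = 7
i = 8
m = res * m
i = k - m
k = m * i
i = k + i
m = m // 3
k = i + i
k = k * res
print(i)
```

-1080

m = 5*7 = 35
i = 5-35 = -30
k = 35*(-30) = -1050
i = (-1050)+(-30) = -1080
m = 35//3 = 11
k = (-1080)+(-1080) = -2160
k = (-2160)*5 = -10800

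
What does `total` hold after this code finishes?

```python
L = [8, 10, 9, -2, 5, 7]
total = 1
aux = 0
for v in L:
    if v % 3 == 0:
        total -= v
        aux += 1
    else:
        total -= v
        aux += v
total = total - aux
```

v=8: not %3==0, total = 1-8 = -7; aux=8
v=10: not %3==0, total = (-7)-10 = -17; aux=18
v=9: %3==0, total = (-17)-9 = -26; aux=19
v=-2: not %3==0, total = (-26)-(-2) = -24; aux=17
v=5: not %3==0, total = (-24)-5 = -29; aux=22
v=7: not %3==0, total = (-29)-7 = -36; aux=29
total-aux = (-36)-29 = -65

-65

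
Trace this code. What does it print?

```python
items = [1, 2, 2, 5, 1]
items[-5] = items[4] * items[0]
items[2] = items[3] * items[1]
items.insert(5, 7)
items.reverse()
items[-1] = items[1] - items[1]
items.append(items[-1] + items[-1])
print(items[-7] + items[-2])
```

items[-5] = items[4]*items[0] = 1*1 = 1 → [1, 2, 2, 5, 1]
items[2] = items[3]*items[1] = 5*2 = 10 → [1, 2, 10, 5, 1]
insert 7 at 5 → [1, 2, 10, 5, 1, 7]
reverse → [7, 1, 5, 10, 2, 1]
items[-1] = items[1]-items[1] = 1-1 = 0 → [7, 1, 5, 10, 2, 0]
append items[-1]+items[-1] = 0+0 = 0 → [7, 1, 5, 10, 2, 0, 0]
items[-7]+items[-2] = 7+0 = 7

7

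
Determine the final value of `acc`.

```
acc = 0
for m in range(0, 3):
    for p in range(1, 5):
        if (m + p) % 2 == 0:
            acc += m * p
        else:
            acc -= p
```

m=0,p=1: odd sum, acc = 0-1 = -1
m=0,p=2: even sum, acc = (-1)+0 = -1
m=0,p=3: odd sum, acc = (-1)-3 = -4
m=0,p=4: even sum, acc = (-4)+0 = -4
m=1,p=1: even sum, acc = (-4)+1 = -3
m=1,p=2: odd sum, acc = (-3)-2 = -5
m=1,p=3: even sum, acc = (-5)+3 = -2
m=1,p=4: odd sum, acc = (-2)-4 = -6
m=2,p=1: odd sum, acc = (-6)-1 = -7
m=2,p=2: even sum, acc = (-7)+4 = -3
m=2,p=3: odd sum, acc = (-3)-3 = -6
m=2,p=4: even sum, acc = (-6)+8 = 2

2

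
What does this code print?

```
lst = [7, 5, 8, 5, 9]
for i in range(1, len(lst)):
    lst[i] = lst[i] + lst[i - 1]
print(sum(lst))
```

98

i=1: lst[1] = 5+7 = 12 → [7, 12, 8, 5, 9]
i=2: lst[2] = 8+12 = 20 → [7, 12, 20, 5, 9]
i=3: lst[3] = 5+20 = 25 → [7, 12, 20, 25, 9]
i=4: lst[4] = 9+25 = 34 → [7, 12, 20, 25, 34]
sum = 98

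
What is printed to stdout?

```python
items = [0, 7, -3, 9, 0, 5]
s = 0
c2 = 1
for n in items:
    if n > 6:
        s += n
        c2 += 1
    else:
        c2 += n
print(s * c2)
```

n=0: not >6; c2=1
n=7: >6, s = 0+7 = 7; c2=2
n=-3: not >6; c2=-1
n=9: >6, s = 7+9 = 16; c2=0
n=0: not >6; c2=0
n=5: not >6; c2=5
s*c2 = 16*5 = 80

80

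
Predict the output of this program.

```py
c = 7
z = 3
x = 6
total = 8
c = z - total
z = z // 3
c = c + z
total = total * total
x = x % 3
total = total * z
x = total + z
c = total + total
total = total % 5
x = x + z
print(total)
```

4

c = 3-8 = -5
z = 3//3 = 1
c = (-5)+1 = -4
total = 8*8 = 64
x = 6%3 = 0
total = 64*1 = 64
x = 64+1 = 65
c = 64+64 = 128
total = 64%5 = 4
x = 65+1 = 66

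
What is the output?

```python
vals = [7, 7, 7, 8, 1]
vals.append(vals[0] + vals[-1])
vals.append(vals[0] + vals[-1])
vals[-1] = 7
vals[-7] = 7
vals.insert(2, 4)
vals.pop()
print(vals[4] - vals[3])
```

1

append vals[0]+vals[-1] = 7+1 = 8 → [7, 7, 7, 8, 1, 8]
append vals[0]+vals[-1] = 7+8 = 15 → [7, 7, 7, 8, 1, 8, 15]
vals[-1] = 7 → [7, 7, 7, 8, 1, 8, 7]
vals[-7] = 7 → [7, 7, 7, 8, 1, 8, 7]
insert 4 at 2 → [7, 7, 4, 7, 8, 1, 8, 7]
pop() removes 7 → [7, 7, 4, 7, 8, 1, 8]
vals[4]-vals[3] = 8-7 = 1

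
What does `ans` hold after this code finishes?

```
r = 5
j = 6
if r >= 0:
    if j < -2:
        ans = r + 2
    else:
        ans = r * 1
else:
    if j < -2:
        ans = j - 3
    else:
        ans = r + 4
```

r=5, j=6
r >= 0 is True; j < -2 is False
→ ans = r * 1 = 5

5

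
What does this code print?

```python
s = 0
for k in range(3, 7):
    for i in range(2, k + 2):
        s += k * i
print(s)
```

k=3,i=2: s = 0+6 = 6
k=3,i=3: s = 6+9 = 15
k=3,i=4: s = 15+12 = 27
k=4,i=2: s = 27+8 = 35
k=4,i=3: s = 35+12 = 47
k=4,i=4: s = 47+16 = 63
k=4,i=5: s = 63+20 = 83
k=5,i=2: s = 83+10 = 93
k=5,i=3: s = 93+15 = 108
k=5,i=4: s = 108+20 = 128
k=5,i=5: s = 128+25 = 153
k=5,i=6: s = 153+30 = 183
k=6,i=2: s = 183+12 = 195
k=6,i=3: s = 195+18 = 213
k=6,i=4: s = 213+24 = 237
k=6,i=5: s = 237+30 = 267
k=6,i=6: s = 267+36 = 303
k=6,i=7: s = 303+42 = 345

345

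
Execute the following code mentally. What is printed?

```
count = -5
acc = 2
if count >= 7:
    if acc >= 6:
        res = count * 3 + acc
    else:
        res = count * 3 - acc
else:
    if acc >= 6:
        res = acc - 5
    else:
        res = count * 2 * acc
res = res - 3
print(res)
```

-23

count=-5, acc=2
count >= 7 is False; acc >= 6 is False
→ res = count * 2 * acc = -20
res = (-20)-3 = -23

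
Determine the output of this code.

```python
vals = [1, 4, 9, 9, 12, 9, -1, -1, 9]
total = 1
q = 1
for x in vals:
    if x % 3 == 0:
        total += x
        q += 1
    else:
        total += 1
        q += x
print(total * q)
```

477

x=1: not %3==0, total = 1+1 = 2; q=2
x=4: not %3==0, total = 2+1 = 3; q=6
x=9: %3==0, total = 3+9 = 12; q=7
x=9: %3==0, total = 12+9 = 21; q=8
x=12: %3==0, total = 21+12 = 33; q=9
x=9: %3==0, total = 33+9 = 42; q=10
x=-1: not %3==0, total = 42+1 = 43; q=9
x=-1: not %3==0, total = 43+1 = 44; q=8
x=9: %3==0, total = 44+9 = 53; q=9
total*q = 53*9 = 477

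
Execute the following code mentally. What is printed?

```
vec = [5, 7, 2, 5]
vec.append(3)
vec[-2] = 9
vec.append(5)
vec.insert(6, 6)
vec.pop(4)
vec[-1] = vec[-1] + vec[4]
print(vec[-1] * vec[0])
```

55

append 3 → [5, 7, 2, 5, 3]
vec[-2] = 9 → [5, 7, 2, 9, 3]
append 5 → [5, 7, 2, 9, 3, 5]
insert 6 at 6 → [5, 7, 2, 9, 3, 5, 6]
pop(4) removes 3 → [5, 7, 2, 9, 5, 6]
vec[-1] = vec[-1]+vec[4] = 6+5 = 11 → [5, 7, 2, 9, 5, 11]
vec[-1]*vec[0] = 11*5 = 55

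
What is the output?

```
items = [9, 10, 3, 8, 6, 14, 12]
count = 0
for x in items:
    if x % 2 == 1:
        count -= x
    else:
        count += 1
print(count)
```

x=9: odd, count = 0-9 = -9
x=10: not odd, count = (-9)+1 = -8
x=3: odd, count = (-8)-3 = -11
x=8: not odd, count = (-11)+1 = -10
x=6: not odd, count = (-10)+1 = -9
x=14: not odd, count = (-9)+1 = -8
x=12: not odd, count = (-8)+1 = -7

-7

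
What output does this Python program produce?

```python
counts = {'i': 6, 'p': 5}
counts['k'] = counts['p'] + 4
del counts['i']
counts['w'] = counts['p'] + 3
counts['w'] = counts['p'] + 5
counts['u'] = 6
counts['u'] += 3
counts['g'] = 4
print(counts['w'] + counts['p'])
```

15

counts['k'] = counts['p']+4 = 9 → {'i': 6, 'p': 5, 'k': 9}
del 'i' → {'p': 5, 'k': 9}
counts['w'] = counts['p']+3 = 8 → {'p': 5, 'k': 9, 'w': 8}
counts['w'] = counts['p']+5 = 10 → {'p': 5, 'k': 9, 'w': 10}
counts['u'] = 6 → {'p': 5, 'k': 9, 'w': 10, 'u': 6}
counts['u'] = 6+3 = 9 → {'p': 5, 'k': 9, 'w': 10, 'u': 9}
counts['g'] = 4 → {'p': 5, 'k': 9, 'w': 10, 'u': 9, 'g': 4}
counts['w']+counts['p'] = 10+5 = 15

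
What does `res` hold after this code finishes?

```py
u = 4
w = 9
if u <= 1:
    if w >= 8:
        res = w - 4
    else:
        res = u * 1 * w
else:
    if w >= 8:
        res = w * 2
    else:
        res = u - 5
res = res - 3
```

15

u=4, w=9
u <= 1 is False; w >= 8 is True
→ res = w * 2 = 18
res = 18-3 = 15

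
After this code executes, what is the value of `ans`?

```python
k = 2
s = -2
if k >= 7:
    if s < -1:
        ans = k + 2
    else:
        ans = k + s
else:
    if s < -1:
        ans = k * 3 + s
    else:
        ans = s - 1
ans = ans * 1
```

k=2, s=-2
k >= 7 is False; s < -1 is True
→ ans = k * 3 + s = 4
ans = 4*1 = 4

4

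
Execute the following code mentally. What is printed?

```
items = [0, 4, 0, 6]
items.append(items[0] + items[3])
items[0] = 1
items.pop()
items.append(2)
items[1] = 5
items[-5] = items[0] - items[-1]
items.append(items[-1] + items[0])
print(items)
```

[-1, 5, 0, 6, 2, 1]

append items[0]+items[3] = 0+6 = 6 → [0, 4, 0, 6, 6]
items[0] = 1 → [1, 4, 0, 6, 6]
pop() removes 6 → [1, 4, 0, 6]
append 2 → [1, 4, 0, 6, 2]
items[1] = 5 → [1, 5, 0, 6, 2]
items[-5] = items[0]-items[-1] = 1-2 = -1 → [-1, 5, 0, 6, 2]
append items[-1]+items[0] = 2+(-1) = 1 → [-1, 5, 0, 6, 2, 1]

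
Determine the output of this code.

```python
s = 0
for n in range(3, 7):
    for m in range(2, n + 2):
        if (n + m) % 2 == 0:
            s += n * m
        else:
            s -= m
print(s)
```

n=3,m=2: odd sum, s = 0-2 = -2
n=3,m=3: even sum, s = (-2)+9 = 7
n=3,m=4: odd sum, s = 7-4 = 3
n=4,m=2: even sum, s = 3+8 = 11
n=4,m=3: odd sum, s = 11-3 = 8
n=4,m=4: even sum, s = 8+16 = 24
n=4,m=5: odd sum, s = 24-5 = 19
n=5,m=2: odd sum, s = 19-2 = 17
n=5,m=3: even sum, s = 17+15 = 32
n=5,m=4: odd sum, s = 32-4 = 28
n=5,m=5: even sum, s = 28+25 = 53
n=5,m=6: odd sum, s = 53-6 = 47
n=6,m=2: even sum, s = 47+12 = 59
n=6,m=3: odd sum, s = 59-3 = 56
n=6,m=4: even sum, s = 56+24 = 80
n=6,m=5: odd sum, s = 80-5 = 75
n=6,m=6: even sum, s = 75+36 = 111
n=6,m=7: odd sum, s = 111-7 = 104

104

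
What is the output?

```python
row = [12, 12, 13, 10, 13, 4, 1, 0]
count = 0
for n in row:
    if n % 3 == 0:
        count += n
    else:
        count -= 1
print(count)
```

n=12: %3==0, count = 0+12 = 12
n=12: %3==0, count = 12+12 = 24
n=13: not %3==0, count = 24-1 = 23
n=10: not %3==0, count = 23-1 = 22
n=13: not %3==0, count = 22-1 = 21
n=4: not %3==0, count = 21-1 = 20
n=1: not %3==0, count = 20-1 = 19
n=0: %3==0, count = 19+0 = 19

19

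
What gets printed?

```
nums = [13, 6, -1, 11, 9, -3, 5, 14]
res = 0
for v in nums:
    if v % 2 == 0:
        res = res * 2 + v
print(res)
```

v=13: not even
v=6: even, res = 0*2+6 = 6
v=-1: not even
v=11: not even
v=9: not even
v=-3: not even
v=5: not even
v=14: even, res = 6*2+14 = 26

26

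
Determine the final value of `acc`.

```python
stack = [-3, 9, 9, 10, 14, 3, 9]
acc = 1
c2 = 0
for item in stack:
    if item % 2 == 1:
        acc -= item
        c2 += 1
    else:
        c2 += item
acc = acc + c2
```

item=-3: odd, acc = 1-(-3) = 4; c2=1
item=9: odd, acc = 4-9 = -5; c2=2
item=9: odd, acc = (-5)-9 = -14; c2=3
item=10: not odd; c2=13
item=14: not odd; c2=27
item=3: odd, acc = (-14)-3 = -17; c2=28
item=9: odd, acc = (-17)-9 = -26; c2=29
acc+c2 = (-26)+29 = 3

3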